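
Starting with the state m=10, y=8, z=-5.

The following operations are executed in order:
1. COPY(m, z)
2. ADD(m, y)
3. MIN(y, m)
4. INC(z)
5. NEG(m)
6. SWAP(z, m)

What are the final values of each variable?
{m: -4, y: 3, z: -3}

Step-by-step execution:
Initial: m=10, y=8, z=-5
After step 1 (COPY(m, z)): m=-5, y=8, z=-5
After step 2 (ADD(m, y)): m=3, y=8, z=-5
After step 3 (MIN(y, m)): m=3, y=3, z=-5
After step 4 (INC(z)): m=3, y=3, z=-4
After step 5 (NEG(m)): m=-3, y=3, z=-4
After step 6 (SWAP(z, m)): m=-4, y=3, z=-3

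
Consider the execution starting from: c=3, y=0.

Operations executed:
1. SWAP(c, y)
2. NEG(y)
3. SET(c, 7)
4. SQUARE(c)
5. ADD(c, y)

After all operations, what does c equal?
c = 46

Tracing execution:
Step 1: SWAP(c, y) → c = 0
Step 2: NEG(y) → c = 0
Step 3: SET(c, 7) → c = 7
Step 4: SQUARE(c) → c = 49
Step 5: ADD(c, y) → c = 46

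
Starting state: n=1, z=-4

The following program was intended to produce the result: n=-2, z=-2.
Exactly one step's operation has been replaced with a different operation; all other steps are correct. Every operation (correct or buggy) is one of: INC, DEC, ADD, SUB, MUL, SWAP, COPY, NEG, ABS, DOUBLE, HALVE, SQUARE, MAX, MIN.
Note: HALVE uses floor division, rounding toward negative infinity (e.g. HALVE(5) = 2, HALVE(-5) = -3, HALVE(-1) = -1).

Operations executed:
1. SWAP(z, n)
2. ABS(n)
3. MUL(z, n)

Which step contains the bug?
Step 2

Trace with buggy code:
Initial: n=1, z=-4
After step 1: n=-4, z=1
After step 2: n=4, z=1
After step 3: n=4, z=4
Actual final n=4, z=4 ≠ expected n=-2, z=-2.
Step 2 is the only position where a single-operation replacement can produce the expected result.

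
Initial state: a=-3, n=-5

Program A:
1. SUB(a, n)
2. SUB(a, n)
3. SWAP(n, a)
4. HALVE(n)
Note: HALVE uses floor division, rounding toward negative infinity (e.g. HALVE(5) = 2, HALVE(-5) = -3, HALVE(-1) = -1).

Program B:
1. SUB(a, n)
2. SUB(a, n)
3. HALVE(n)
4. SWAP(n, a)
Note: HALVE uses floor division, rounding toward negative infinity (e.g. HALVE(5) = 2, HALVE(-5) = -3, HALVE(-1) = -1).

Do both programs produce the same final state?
No

Program A final state: a=-5, n=3
Program B final state: a=-3, n=7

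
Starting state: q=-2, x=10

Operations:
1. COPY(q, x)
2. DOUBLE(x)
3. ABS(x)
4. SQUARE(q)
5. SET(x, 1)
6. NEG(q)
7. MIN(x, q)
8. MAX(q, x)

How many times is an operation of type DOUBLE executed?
1

Counting DOUBLE operations:
Step 2: DOUBLE(x) ← DOUBLE
Total: 1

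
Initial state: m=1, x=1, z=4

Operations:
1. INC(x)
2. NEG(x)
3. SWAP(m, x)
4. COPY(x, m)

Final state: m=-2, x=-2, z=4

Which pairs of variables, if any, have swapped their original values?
None

Comparing initial and final values:
z: 4 → 4
m: 1 → -2
x: 1 → -2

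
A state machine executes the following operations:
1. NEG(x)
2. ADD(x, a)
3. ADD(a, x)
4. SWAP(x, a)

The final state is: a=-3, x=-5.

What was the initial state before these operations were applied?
a=-2, x=1

Working backwards:
Final state: a=-3, x=-5
Before step 4 (SWAP(x, a)): a=-5, x=-3
Before step 3 (ADD(a, x)): a=-2, x=-3
Before step 2 (ADD(x, a)): a=-2, x=-1
Before step 1 (NEG(x)): a=-2, x=1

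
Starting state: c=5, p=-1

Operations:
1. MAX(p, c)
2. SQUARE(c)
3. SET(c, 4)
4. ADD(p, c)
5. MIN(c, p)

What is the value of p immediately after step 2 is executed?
p = 5

Tracing p through execution:
Initial: p = -1
After step 1 (MAX(p, c)): p = 5
After step 2 (SQUARE(c)): p = 5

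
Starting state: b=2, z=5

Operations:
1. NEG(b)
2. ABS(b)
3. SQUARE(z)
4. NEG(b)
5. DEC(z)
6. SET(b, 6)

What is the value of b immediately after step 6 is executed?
b = 6

Tracing b through execution:
Initial: b = 2
After step 1 (NEG(b)): b = -2
After step 2 (ABS(b)): b = 2
After step 3 (SQUARE(z)): b = 2
After step 4 (NEG(b)): b = -2
After step 5 (DEC(z)): b = -2
After step 6 (SET(b, 6)): b = 6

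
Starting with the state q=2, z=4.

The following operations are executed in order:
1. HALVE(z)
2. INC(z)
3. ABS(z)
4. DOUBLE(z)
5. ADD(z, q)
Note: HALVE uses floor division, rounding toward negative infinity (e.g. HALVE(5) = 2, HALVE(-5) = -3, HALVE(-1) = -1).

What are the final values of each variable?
{q: 2, z: 8}

Step-by-step execution:
Initial: q=2, z=4
After step 1 (HALVE(z)): q=2, z=2
After step 2 (INC(z)): q=2, z=3
After step 3 (ABS(z)): q=2, z=3
After step 4 (DOUBLE(z)): q=2, z=6
After step 5 (ADD(z, q)): q=2, z=8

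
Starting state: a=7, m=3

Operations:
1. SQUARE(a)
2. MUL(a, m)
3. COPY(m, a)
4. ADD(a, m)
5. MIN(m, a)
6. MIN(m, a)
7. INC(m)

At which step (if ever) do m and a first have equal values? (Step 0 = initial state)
Step 3

m and a first become equal after step 3.

Comparing values at each step:
Initial: m=3, a=7
After step 1: m=3, a=49
After step 2: m=3, a=147
After step 3: m=147, a=147 ← equal!
After step 4: m=147, a=294
After step 5: m=147, a=294
After step 6: m=147, a=294
After step 7: m=148, a=294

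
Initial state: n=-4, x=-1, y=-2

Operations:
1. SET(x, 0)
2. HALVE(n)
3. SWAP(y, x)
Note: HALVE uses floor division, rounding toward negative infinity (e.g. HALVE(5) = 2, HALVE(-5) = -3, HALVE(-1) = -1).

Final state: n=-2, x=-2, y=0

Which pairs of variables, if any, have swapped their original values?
None

Comparing initial and final values:
y: -2 → 0
n: -4 → -2
x: -1 → -2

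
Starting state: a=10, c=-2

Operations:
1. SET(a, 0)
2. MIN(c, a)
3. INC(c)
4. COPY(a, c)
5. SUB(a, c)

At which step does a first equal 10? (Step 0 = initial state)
Step 0

Tracing a:
Initial: a = 10 ← first occurrence
After step 1: a = 0
After step 2: a = 0
After step 3: a = 0
After step 4: a = -1
After step 5: a = 0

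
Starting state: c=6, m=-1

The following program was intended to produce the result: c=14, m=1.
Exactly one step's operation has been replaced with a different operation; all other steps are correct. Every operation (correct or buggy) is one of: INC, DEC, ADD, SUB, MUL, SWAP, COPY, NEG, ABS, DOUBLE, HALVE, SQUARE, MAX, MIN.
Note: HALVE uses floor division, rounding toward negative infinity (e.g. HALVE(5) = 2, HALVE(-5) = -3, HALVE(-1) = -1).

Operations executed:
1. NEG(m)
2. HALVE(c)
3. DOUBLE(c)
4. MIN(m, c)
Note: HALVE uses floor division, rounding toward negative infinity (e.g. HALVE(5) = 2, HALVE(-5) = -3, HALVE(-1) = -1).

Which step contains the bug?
Step 2

Trace with buggy code:
Initial: c=6, m=-1
After step 1: c=6, m=1
After step 2: c=3, m=1
After step 3: c=6, m=1
After step 4: c=6, m=1
Actual final c=6, m=1 ≠ expected c=14, m=1.
Step 2 is the only position where a single-operation replacement can produce the expected result.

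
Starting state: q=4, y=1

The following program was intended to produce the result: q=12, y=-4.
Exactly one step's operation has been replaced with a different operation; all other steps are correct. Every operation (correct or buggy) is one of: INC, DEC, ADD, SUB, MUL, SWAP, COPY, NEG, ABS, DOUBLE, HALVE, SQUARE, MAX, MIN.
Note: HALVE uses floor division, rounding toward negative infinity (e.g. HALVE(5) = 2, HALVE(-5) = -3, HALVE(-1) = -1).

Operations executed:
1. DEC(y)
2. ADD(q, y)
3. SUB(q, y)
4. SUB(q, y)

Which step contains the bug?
Step 2

Trace with buggy code:
Initial: q=4, y=1
After step 1: q=4, y=0
After step 2: q=4, y=0
After step 3: q=4, y=0
After step 4: q=4, y=0
Actual final q=4, y=0 ≠ expected q=12, y=-4.
Step 2 is the only position where a single-operation replacement can produce the expected result.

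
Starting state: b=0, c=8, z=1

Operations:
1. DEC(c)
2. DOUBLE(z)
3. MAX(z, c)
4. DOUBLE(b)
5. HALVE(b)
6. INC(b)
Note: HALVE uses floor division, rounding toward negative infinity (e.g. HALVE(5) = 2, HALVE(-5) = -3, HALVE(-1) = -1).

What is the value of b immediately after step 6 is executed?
b = 1

Tracing b through execution:
Initial: b = 0
After step 1 (DEC(c)): b = 0
After step 2 (DOUBLE(z)): b = 0
After step 3 (MAX(z, c)): b = 0
After step 4 (DOUBLE(b)): b = 0
After step 5 (HALVE(b)): b = 0
After step 6 (INC(b)): b = 1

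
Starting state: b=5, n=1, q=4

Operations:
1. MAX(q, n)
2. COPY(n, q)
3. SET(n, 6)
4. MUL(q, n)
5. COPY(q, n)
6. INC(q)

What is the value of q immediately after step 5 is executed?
q = 6

Tracing q through execution:
Initial: q = 4
After step 1 (MAX(q, n)): q = 4
After step 2 (COPY(n, q)): q = 4
After step 3 (SET(n, 6)): q = 4
After step 4 (MUL(q, n)): q = 24
After step 5 (COPY(q, n)): q = 6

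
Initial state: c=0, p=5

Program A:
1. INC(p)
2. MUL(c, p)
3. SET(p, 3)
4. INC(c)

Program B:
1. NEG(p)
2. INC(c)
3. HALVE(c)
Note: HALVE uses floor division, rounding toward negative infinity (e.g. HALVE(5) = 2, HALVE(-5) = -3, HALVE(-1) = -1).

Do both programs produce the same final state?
No

Program A final state: c=1, p=3
Program B final state: c=0, p=-5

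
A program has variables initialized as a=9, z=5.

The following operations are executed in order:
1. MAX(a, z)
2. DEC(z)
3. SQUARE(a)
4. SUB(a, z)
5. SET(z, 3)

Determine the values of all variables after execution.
{a: 77, z: 3}

Step-by-step execution:
Initial: a=9, z=5
After step 1 (MAX(a, z)): a=9, z=5
After step 2 (DEC(z)): a=9, z=4
After step 3 (SQUARE(a)): a=81, z=4
After step 4 (SUB(a, z)): a=77, z=4
After step 5 (SET(z, 3)): a=77, z=3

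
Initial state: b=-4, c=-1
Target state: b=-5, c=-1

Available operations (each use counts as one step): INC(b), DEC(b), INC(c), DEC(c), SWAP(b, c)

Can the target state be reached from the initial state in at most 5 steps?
Yes

Path (1 step): DEC(b)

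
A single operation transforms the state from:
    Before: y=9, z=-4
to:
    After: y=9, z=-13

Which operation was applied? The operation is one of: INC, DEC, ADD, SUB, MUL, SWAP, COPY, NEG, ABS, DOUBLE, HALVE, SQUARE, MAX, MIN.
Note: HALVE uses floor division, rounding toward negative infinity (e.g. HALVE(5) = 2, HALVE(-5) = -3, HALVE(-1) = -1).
SUB(z, y)

Analyzing the change:
Before: y=9, z=-4
After: y=9, z=-13
Variable z changed from -4 to -13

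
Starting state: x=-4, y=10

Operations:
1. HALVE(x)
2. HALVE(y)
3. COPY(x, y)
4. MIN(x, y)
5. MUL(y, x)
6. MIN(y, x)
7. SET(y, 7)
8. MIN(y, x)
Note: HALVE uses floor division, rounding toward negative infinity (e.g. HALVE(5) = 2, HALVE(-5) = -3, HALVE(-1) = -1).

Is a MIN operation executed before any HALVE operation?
No

First MIN: step 4
First HALVE: step 1
Since 4 > 1, HALVE comes first.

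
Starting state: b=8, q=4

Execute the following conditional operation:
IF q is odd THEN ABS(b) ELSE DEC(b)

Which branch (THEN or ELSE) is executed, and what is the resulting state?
Branch: ELSE, Final state: b=7, q=4

Evaluating condition: q is odd
Condition is False, so ELSE branch executes
After DEC(b): b=7, q=4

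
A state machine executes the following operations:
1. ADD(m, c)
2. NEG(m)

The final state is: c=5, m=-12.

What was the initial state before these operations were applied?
c=5, m=7

Working backwards:
Final state: c=5, m=-12
Before step 2 (NEG(m)): c=5, m=12
Before step 1 (ADD(m, c)): c=5, m=7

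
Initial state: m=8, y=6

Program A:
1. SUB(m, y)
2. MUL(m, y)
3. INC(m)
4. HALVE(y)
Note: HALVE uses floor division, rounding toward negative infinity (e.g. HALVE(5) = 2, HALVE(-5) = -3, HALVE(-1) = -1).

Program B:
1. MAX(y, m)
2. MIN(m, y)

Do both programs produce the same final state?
No

Program A final state: m=13, y=3
Program B final state: m=8, y=8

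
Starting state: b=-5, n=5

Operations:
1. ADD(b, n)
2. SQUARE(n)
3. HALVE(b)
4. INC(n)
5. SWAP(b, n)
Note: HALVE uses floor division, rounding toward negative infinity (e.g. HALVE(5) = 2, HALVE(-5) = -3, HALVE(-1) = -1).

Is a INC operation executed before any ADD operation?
No

First INC: step 4
First ADD: step 1
Since 4 > 1, ADD comes first.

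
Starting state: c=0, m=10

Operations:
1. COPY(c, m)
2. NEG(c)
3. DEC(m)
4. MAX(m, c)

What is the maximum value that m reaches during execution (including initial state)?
10

Values of m at each step:
Initial: m = 10 ← maximum
After step 1: m = 10
After step 2: m = 10
After step 3: m = 9
After step 4: m = 9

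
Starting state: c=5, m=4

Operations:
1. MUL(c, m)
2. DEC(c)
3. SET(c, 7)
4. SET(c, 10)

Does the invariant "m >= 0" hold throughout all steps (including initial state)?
Yes

The invariant holds at every step.

State at each step:
Initial: c=5, m=4
After step 1: c=20, m=4
After step 2: c=19, m=4
After step 3: c=7, m=4
After step 4: c=10, m=4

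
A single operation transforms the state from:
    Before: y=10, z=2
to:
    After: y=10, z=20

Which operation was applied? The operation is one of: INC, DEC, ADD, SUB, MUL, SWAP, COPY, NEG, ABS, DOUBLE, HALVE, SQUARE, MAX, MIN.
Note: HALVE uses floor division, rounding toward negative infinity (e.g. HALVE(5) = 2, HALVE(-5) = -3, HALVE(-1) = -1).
MUL(z, y)

Analyzing the change:
Before: y=10, z=2
After: y=10, z=20
Variable z changed from 2 to 20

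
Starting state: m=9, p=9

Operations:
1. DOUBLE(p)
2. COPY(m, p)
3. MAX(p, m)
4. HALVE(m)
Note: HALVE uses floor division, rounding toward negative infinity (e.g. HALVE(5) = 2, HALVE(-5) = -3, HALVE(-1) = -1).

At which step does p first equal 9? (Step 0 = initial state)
Step 0

Tracing p:
Initial: p = 9 ← first occurrence
After step 1: p = 18
After step 2: p = 18
After step 3: p = 18
After step 4: p = 18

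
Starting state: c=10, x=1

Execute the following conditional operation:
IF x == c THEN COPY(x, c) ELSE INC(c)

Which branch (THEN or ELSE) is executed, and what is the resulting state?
Branch: ELSE, Final state: c=11, x=1

Evaluating condition: x == c
x = 1, c = 10
Condition is False, so ELSE branch executes
After INC(c): c=11, x=1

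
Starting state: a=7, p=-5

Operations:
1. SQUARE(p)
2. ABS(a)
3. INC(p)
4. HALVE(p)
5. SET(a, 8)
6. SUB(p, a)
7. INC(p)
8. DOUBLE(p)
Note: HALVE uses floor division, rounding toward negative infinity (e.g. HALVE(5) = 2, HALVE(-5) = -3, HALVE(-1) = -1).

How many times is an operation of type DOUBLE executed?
1

Counting DOUBLE operations:
Step 8: DOUBLE(p) ← DOUBLE
Total: 1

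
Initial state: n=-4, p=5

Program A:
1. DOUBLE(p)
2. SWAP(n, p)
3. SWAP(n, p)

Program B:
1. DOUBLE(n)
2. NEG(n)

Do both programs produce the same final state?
No

Program A final state: n=-4, p=10
Program B final state: n=8, p=5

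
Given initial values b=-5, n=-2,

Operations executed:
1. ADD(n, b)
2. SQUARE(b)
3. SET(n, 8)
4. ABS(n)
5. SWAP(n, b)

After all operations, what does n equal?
n = 25

Tracing execution:
Step 1: ADD(n, b) → n = -7
Step 2: SQUARE(b) → n = -7
Step 3: SET(n, 8) → n = 8
Step 4: ABS(n) → n = 8
Step 5: SWAP(n, b) → n = 25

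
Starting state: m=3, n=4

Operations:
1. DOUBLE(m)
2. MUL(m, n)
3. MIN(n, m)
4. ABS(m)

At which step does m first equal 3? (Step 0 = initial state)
Step 0

Tracing m:
Initial: m = 3 ← first occurrence
After step 1: m = 6
After step 2: m = 24
After step 3: m = 24
After step 4: m = 24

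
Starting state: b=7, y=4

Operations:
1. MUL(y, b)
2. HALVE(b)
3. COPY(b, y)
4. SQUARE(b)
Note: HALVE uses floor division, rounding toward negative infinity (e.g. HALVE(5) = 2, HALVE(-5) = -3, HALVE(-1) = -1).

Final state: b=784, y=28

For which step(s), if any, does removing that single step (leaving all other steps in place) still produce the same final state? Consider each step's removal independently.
Step(s) 2

Testing removal of each single step:
Without step 1: final = b=16, y=4 (different)
Without step 2: final = b=784, y=28 (same)
Without step 3: final = b=9, y=28 (different)
Without step 4: final = b=28, y=28 (different)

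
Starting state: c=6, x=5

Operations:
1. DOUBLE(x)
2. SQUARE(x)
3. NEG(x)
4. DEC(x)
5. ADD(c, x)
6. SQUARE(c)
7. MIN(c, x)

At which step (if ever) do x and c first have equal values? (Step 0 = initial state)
Step 7

x and c first become equal after step 7.

Comparing values at each step:
Initial: x=5, c=6
After step 1: x=10, c=6
After step 2: x=100, c=6
After step 3: x=-100, c=6
After step 4: x=-101, c=6
After step 5: x=-101, c=-95
After step 6: x=-101, c=9025
After step 7: x=-101, c=-101 ← equal!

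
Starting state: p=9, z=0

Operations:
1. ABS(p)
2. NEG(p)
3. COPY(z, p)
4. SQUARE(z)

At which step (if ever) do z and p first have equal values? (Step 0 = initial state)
Step 3

z and p first become equal after step 3.

Comparing values at each step:
Initial: z=0, p=9
After step 1: z=0, p=9
After step 2: z=0, p=-9
After step 3: z=-9, p=-9 ← equal!
After step 4: z=81, p=-9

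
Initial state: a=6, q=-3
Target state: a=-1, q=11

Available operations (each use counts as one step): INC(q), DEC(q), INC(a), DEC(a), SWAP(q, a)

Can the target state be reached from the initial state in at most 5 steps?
No

The target state cannot be reached within 5 steps.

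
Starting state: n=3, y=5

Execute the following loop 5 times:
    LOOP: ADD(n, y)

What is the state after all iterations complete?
n=28, y=5

Iteration trace:
Start: n=3, y=5
After iteration 1: n=8, y=5
After iteration 2: n=13, y=5
After iteration 3: n=18, y=5
After iteration 4: n=23, y=5
After iteration 5: n=28, y=5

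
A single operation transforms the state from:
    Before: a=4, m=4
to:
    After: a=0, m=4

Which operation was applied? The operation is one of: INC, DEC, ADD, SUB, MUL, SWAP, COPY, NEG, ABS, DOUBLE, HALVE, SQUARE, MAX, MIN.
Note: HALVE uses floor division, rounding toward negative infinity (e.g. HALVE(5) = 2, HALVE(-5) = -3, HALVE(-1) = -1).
SUB(a, m)

Analyzing the change:
Before: a=4, m=4
After: a=0, m=4
Variable a changed from 4 to 0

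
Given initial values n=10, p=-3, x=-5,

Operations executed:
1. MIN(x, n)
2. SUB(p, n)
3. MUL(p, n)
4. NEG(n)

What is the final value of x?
x = -5

Tracing execution:
Step 1: MIN(x, n) → x = -5
Step 2: SUB(p, n) → x = -5
Step 3: MUL(p, n) → x = -5
Step 4: NEG(n) → x = -5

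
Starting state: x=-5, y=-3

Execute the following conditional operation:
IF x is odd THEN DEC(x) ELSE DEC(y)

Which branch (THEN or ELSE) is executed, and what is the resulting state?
Branch: THEN, Final state: x=-6, y=-3

Evaluating condition: x is odd
Condition is True, so THEN branch executes
After DEC(x): x=-6, y=-3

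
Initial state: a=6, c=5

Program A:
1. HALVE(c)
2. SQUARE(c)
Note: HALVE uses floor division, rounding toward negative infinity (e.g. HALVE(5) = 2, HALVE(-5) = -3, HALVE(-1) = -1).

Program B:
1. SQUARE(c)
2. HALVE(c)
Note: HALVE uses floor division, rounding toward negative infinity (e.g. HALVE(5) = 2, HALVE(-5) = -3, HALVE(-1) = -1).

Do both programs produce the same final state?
No

Program A final state: a=6, c=4
Program B final state: a=6, c=12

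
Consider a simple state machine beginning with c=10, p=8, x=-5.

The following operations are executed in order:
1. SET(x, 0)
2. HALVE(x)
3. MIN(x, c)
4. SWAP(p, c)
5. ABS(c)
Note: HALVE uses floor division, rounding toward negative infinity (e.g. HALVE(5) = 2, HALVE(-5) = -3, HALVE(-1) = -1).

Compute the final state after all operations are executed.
{c: 8, p: 10, x: 0}

Step-by-step execution:
Initial: c=10, p=8, x=-5
After step 1 (SET(x, 0)): c=10, p=8, x=0
After step 2 (HALVE(x)): c=10, p=8, x=0
After step 3 (MIN(x, c)): c=10, p=8, x=0
After step 4 (SWAP(p, c)): c=8, p=10, x=0
After step 5 (ABS(c)): c=8, p=10, x=0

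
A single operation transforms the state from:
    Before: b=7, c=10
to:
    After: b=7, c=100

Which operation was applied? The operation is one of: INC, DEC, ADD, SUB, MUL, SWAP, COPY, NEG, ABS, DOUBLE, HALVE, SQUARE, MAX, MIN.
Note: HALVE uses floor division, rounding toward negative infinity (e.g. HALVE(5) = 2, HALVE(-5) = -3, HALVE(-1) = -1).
SQUARE(c)

Analyzing the change:
Before: b=7, c=10
After: b=7, c=100
Variable c changed from 10 to 100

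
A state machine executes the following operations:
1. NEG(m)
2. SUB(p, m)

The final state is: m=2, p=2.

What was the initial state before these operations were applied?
m=-2, p=4

Working backwards:
Final state: m=2, p=2
Before step 2 (SUB(p, m)): m=2, p=4
Before step 1 (NEG(m)): m=-2, p=4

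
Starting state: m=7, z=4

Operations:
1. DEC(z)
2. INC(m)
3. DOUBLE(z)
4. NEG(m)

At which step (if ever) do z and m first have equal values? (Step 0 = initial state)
Never

z and m never become equal during execution.

Comparing values at each step:
Initial: z=4, m=7
After step 1: z=3, m=7
After step 2: z=3, m=8
After step 3: z=6, m=8
After step 4: z=6, m=-8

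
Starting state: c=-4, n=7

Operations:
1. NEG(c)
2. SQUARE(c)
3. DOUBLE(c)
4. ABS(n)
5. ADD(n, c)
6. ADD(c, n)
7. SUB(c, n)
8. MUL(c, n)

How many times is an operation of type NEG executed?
1

Counting NEG operations:
Step 1: NEG(c) ← NEG
Total: 1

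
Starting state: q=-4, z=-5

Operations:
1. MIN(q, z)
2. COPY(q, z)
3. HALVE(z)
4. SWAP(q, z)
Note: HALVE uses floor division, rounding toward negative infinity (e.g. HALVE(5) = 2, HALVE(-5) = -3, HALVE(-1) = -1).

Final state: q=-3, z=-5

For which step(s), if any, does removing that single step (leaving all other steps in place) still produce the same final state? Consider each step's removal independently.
Step(s) 1, 2

Testing removal of each single step:
Without step 1: final = q=-3, z=-5 (same)
Without step 2: final = q=-3, z=-5 (same)
Without step 3: final = q=-5, z=-5 (different)
Without step 4: final = q=-5, z=-3 (different)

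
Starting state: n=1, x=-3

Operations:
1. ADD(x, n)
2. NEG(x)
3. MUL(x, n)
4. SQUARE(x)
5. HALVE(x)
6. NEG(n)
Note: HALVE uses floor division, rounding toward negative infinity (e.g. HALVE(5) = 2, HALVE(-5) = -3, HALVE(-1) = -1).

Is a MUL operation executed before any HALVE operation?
Yes

First MUL: step 3
First HALVE: step 5
Since 3 < 5, MUL comes first.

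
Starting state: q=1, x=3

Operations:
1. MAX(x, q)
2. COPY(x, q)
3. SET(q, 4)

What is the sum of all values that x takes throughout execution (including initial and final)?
8

Values of x at each step:
Initial: x = 3
After step 1: x = 3
After step 2: x = 1
After step 3: x = 1
Sum = 3 + 3 + 1 + 1 = 8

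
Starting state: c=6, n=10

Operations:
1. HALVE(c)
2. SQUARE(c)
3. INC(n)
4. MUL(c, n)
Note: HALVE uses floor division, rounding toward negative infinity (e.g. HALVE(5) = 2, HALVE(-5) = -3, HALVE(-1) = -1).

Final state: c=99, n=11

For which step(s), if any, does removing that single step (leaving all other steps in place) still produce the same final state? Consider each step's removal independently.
None - removing any single step changes the final result

Testing removal of each single step:
Without step 1: final = c=396, n=11 (different)
Without step 2: final = c=33, n=11 (different)
Without step 3: final = c=90, n=10 (different)
Without step 4: final = c=9, n=11 (different)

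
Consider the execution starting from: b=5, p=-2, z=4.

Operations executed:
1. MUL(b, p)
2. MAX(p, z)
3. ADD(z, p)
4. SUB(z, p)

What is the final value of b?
b = -10

Tracing execution:
Step 1: MUL(b, p) → b = -10
Step 2: MAX(p, z) → b = -10
Step 3: ADD(z, p) → b = -10
Step 4: SUB(z, p) → b = -10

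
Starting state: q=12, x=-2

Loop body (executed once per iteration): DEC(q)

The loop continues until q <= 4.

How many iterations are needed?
8

Tracing iterations:
Initial: q=12, x=-2
After iteration 1: q=11, x=-2
After iteration 2: q=10, x=-2
After iteration 3: q=9, x=-2
After iteration 4: q=8, x=-2
After iteration 5: q=7, x=-2
After iteration 6: q=6, x=-2
After iteration 7: q=5, x=-2
After iteration 8: q=4, x=-2
q <= 4 now holds, so the loop exits after 8 iterations.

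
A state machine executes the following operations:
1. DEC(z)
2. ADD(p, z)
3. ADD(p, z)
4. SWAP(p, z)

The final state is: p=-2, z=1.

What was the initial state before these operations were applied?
p=5, z=-1

Working backwards:
Final state: p=-2, z=1
Before step 4 (SWAP(p, z)): p=1, z=-2
Before step 3 (ADD(p, z)): p=3, z=-2
Before step 2 (ADD(p, z)): p=5, z=-2
Before step 1 (DEC(z)): p=5, z=-1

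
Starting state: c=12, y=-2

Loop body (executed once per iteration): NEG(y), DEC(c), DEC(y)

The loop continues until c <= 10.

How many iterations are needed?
2

Tracing iterations:
Initial: c=12, y=-2
After iteration 1: c=11, y=1
After iteration 2: c=10, y=-2
c <= 10 now holds, so the loop exits after 2 iterations.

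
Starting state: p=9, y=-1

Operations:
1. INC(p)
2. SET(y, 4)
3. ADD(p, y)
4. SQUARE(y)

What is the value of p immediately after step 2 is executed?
p = 10

Tracing p through execution:
Initial: p = 9
After step 1 (INC(p)): p = 10
After step 2 (SET(y, 4)): p = 10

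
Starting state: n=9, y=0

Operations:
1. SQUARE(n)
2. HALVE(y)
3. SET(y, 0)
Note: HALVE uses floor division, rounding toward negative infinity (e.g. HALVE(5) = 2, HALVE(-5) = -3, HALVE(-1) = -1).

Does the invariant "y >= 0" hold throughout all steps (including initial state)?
Yes

The invariant holds at every step.

State at each step:
Initial: n=9, y=0
After step 1: n=81, y=0
After step 2: n=81, y=0
After step 3: n=81, y=0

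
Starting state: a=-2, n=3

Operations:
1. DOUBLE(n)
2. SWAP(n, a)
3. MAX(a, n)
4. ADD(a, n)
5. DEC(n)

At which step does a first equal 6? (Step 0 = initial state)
Step 2

Tracing a:
Initial: a = -2
After step 1: a = -2
After step 2: a = 6 ← first occurrence
After step 3: a = 6
After step 4: a = 4
After step 5: a = 4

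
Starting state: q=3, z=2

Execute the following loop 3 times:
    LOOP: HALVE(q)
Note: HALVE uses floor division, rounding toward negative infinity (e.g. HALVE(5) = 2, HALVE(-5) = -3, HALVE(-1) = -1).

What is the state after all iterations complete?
q=0, z=2

Iteration trace:
Start: q=3, z=2
After iteration 1: q=1, z=2
After iteration 2: q=0, z=2
After iteration 3: q=0, z=2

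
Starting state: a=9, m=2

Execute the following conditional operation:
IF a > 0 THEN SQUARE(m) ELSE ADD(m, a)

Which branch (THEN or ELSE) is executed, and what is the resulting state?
Branch: THEN, Final state: a=9, m=4

Evaluating condition: a > 0
a = 9
Condition is True, so THEN branch executes
After SQUARE(m): a=9, m=4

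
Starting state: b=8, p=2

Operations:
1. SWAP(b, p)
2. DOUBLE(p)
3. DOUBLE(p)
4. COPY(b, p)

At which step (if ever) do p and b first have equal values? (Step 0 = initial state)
Step 4

p and b first become equal after step 4.

Comparing values at each step:
Initial: p=2, b=8
After step 1: p=8, b=2
After step 2: p=16, b=2
After step 3: p=32, b=2
After step 4: p=32, b=32 ← equal!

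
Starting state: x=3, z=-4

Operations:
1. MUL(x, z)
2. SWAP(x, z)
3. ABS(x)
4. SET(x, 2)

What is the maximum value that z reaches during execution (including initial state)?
-4

Values of z at each step:
Initial: z = -4 ← maximum
After step 1: z = -4
After step 2: z = -12
After step 3: z = -12
After step 4: z = -12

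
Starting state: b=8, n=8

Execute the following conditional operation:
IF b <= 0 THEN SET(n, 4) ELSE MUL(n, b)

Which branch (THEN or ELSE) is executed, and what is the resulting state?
Branch: ELSE, Final state: b=8, n=64

Evaluating condition: b <= 0
b = 8
Condition is False, so ELSE branch executes
After MUL(n, b): b=8, n=64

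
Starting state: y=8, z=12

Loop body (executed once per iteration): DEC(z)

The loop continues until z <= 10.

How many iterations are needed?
2

Tracing iterations:
Initial: y=8, z=12
After iteration 1: y=8, z=11
After iteration 2: y=8, z=10
z <= 10 now holds, so the loop exits after 2 iterations.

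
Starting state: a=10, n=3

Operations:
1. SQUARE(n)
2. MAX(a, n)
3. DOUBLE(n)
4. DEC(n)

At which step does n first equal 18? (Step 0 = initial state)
Step 3

Tracing n:
Initial: n = 3
After step 1: n = 9
After step 2: n = 9
After step 3: n = 18 ← first occurrence
After step 4: n = 17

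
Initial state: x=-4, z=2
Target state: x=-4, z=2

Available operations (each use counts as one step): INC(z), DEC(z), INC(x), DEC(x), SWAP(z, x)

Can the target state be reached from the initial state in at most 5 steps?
Yes

Path (0 steps): 0 steps (already at target)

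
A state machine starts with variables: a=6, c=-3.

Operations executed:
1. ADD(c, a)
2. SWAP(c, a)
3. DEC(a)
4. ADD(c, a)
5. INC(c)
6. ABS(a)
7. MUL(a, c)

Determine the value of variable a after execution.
a = 18

Tracing execution:
Step 1: ADD(c, a) → a = 6
Step 2: SWAP(c, a) → a = 3
Step 3: DEC(a) → a = 2
Step 4: ADD(c, a) → a = 2
Step 5: INC(c) → a = 2
Step 6: ABS(a) → a = 2
Step 7: MUL(a, c) → a = 18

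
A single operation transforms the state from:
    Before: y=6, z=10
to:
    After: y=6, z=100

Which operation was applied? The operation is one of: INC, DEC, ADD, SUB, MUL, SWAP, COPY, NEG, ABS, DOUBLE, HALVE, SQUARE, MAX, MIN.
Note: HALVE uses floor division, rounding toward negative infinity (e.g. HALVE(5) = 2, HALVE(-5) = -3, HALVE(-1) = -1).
SQUARE(z)

Analyzing the change:
Before: y=6, z=10
After: y=6, z=100
Variable z changed from 10 to 100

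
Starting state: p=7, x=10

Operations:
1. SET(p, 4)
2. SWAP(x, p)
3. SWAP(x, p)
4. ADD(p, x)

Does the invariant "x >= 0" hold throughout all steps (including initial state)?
Yes

The invariant holds at every step.

State at each step:
Initial: p=7, x=10
After step 1: p=4, x=10
After step 2: p=10, x=4
After step 3: p=4, x=10
After step 4: p=14, x=10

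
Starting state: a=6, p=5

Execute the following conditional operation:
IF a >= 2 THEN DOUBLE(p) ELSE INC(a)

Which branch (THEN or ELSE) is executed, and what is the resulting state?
Branch: THEN, Final state: a=6, p=10

Evaluating condition: a >= 2
a = 6
Condition is True, so THEN branch executes
After DOUBLE(p): a=6, p=10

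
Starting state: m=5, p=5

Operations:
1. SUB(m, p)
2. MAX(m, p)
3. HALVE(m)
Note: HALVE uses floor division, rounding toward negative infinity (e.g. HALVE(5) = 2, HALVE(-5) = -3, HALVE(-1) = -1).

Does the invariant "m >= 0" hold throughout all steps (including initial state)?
Yes

The invariant holds at every step.

State at each step:
Initial: m=5, p=5
After step 1: m=0, p=5
After step 2: m=5, p=5
After step 3: m=2, p=5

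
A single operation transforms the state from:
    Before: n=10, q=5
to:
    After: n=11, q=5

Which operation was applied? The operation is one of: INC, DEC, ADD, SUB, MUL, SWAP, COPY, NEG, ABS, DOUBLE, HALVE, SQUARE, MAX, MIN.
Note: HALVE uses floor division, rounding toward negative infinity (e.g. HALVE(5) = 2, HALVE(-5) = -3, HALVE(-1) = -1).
INC(n)

Analyzing the change:
Before: n=10, q=5
After: n=11, q=5
Variable n changed from 10 to 11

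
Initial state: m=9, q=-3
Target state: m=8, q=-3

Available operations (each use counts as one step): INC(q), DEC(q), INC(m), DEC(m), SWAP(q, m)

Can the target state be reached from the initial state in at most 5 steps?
Yes

Path (1 step): DEC(m)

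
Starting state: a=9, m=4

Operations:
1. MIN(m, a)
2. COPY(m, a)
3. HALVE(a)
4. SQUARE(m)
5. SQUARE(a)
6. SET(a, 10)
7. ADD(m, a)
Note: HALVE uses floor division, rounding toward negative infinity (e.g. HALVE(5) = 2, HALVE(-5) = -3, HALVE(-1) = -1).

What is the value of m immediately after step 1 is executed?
m = 4

Tracing m through execution:
Initial: m = 4
After step 1 (MIN(m, a)): m = 4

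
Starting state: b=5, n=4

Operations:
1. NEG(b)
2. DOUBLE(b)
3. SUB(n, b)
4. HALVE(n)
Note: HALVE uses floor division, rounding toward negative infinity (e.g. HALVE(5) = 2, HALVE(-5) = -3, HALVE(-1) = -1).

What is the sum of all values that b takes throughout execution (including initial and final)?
-30

Values of b at each step:
Initial: b = 5
After step 1: b = -5
After step 2: b = -10
After step 3: b = -10
After step 4: b = -10
Sum = 5 + -5 + -10 + -10 + -10 = -30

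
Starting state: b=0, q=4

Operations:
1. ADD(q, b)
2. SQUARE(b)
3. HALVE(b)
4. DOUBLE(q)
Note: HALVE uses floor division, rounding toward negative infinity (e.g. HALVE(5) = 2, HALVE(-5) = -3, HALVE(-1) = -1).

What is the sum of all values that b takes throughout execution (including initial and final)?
0

Values of b at each step:
Initial: b = 0
After step 1: b = 0
After step 2: b = 0
After step 3: b = 0
After step 4: b = 0
Sum = 0 + 0 + 0 + 0 + 0 = 0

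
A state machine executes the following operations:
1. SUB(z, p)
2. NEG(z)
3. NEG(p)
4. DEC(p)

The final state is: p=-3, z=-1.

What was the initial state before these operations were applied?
p=2, z=3

Working backwards:
Final state: p=-3, z=-1
Before step 4 (DEC(p)): p=-2, z=-1
Before step 3 (NEG(p)): p=2, z=-1
Before step 2 (NEG(z)): p=2, z=1
Before step 1 (SUB(z, p)): p=2, z=3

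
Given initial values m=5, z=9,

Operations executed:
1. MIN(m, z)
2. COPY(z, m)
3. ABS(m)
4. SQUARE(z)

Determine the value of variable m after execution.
m = 5

Tracing execution:
Step 1: MIN(m, z) → m = 5
Step 2: COPY(z, m) → m = 5
Step 3: ABS(m) → m = 5
Step 4: SQUARE(z) → m = 5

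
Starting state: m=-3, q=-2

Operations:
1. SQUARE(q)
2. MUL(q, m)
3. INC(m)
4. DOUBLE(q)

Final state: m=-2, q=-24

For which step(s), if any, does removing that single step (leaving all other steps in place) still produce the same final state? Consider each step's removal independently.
None - removing any single step changes the final result

Testing removal of each single step:
Without step 1: final = m=-2, q=12 (different)
Without step 2: final = m=-2, q=8 (different)
Without step 3: final = m=-3, q=-24 (different)
Without step 4: final = m=-2, q=-12 (different)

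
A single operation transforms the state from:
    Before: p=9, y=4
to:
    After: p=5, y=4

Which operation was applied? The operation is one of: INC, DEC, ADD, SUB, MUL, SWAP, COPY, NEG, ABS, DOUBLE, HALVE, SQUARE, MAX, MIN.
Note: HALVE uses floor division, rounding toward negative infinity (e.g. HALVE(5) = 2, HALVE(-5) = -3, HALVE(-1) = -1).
SUB(p, y)

Analyzing the change:
Before: p=9, y=4
After: p=5, y=4
Variable p changed from 9 to 5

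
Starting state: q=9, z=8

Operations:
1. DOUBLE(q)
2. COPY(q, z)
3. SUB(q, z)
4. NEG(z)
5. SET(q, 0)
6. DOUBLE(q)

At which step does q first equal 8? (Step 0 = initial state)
Step 2

Tracing q:
Initial: q = 9
After step 1: q = 18
After step 2: q = 8 ← first occurrence
After step 3: q = 0
After step 4: q = 0
After step 5: q = 0
After step 6: q = 0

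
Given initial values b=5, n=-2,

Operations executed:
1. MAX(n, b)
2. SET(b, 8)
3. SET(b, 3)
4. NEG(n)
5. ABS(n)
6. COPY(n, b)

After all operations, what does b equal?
b = 3

Tracing execution:
Step 1: MAX(n, b) → b = 5
Step 2: SET(b, 8) → b = 8
Step 3: SET(b, 3) → b = 3
Step 4: NEG(n) → b = 3
Step 5: ABS(n) → b = 3
Step 6: COPY(n, b) → b = 3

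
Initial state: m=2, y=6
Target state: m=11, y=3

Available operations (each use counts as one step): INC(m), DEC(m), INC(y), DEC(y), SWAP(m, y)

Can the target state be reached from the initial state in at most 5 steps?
No

The target state cannot be reached within 5 steps.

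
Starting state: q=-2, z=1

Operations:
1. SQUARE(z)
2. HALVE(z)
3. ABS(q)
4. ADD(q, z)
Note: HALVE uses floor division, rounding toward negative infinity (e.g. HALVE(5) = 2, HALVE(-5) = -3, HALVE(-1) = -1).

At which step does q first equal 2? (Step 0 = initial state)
Step 3

Tracing q:
Initial: q = -2
After step 1: q = -2
After step 2: q = -2
After step 3: q = 2 ← first occurrence
After step 4: q = 2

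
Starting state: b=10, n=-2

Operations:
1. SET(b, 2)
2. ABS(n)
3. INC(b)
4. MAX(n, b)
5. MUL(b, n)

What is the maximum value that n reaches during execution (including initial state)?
3

Values of n at each step:
Initial: n = -2
After step 1: n = -2
After step 2: n = 2
After step 3: n = 2
After step 4: n = 3 ← maximum
After step 5: n = 3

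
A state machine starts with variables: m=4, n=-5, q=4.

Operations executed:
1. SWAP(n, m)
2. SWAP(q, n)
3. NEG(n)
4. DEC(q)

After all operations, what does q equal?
q = 3

Tracing execution:
Step 1: SWAP(n, m) → q = 4
Step 2: SWAP(q, n) → q = 4
Step 3: NEG(n) → q = 4
Step 4: DEC(q) → q = 3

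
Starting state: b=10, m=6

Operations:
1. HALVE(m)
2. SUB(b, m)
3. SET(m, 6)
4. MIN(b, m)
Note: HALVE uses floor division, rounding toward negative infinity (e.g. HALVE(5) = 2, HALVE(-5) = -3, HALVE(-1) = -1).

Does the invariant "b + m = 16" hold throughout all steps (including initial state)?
No, violated after step 1

The invariant is violated after step 1.

State at each step:
Initial: b=10, m=6
After step 1: b=10, m=3
After step 2: b=7, m=3
After step 3: b=7, m=6
After step 4: b=6, m=6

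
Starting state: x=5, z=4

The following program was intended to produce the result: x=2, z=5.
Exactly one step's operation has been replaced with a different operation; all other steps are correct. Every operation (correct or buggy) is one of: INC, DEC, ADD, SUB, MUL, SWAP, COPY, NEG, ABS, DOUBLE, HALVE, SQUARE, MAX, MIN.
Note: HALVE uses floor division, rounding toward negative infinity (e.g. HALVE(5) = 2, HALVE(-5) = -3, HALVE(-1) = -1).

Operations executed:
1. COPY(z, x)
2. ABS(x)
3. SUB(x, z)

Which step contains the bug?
Step 3

Trace with buggy code:
Initial: x=5, z=4
After step 1: x=5, z=5
After step 2: x=5, z=5
After step 3: x=0, z=5
Actual final x=0, z=5 ≠ expected x=2, z=5.
Step 3 is the only position where a single-operation replacement can produce the expected result.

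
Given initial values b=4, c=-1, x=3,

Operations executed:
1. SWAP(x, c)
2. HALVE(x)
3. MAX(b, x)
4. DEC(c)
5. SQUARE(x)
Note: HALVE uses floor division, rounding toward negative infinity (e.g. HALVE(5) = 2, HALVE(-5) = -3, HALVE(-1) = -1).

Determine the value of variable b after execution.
b = 4

Tracing execution:
Step 1: SWAP(x, c) → b = 4
Step 2: HALVE(x) → b = 4
Step 3: MAX(b, x) → b = 4
Step 4: DEC(c) → b = 4
Step 5: SQUARE(x) → b = 4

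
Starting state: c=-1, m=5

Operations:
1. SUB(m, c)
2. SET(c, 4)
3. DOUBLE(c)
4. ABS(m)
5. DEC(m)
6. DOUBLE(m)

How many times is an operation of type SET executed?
1

Counting SET operations:
Step 2: SET(c, 4) ← SET
Total: 1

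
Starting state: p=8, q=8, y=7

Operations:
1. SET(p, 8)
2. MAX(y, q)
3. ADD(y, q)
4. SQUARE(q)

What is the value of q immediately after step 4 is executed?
q = 64

Tracing q through execution:
Initial: q = 8
After step 1 (SET(p, 8)): q = 8
After step 2 (MAX(y, q)): q = 8
After step 3 (ADD(y, q)): q = 8
After step 4 (SQUARE(q)): q = 64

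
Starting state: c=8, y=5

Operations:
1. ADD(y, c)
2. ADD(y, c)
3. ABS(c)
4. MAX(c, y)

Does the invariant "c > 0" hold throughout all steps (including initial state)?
Yes

The invariant holds at every step.

State at each step:
Initial: c=8, y=5
After step 1: c=8, y=13
After step 2: c=8, y=21
After step 3: c=8, y=21
After step 4: c=21, y=21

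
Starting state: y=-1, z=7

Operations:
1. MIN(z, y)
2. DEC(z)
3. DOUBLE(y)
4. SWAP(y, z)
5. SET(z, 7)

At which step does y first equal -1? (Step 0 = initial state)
Step 0

Tracing y:
Initial: y = -1 ← first occurrence
After step 1: y = -1
After step 2: y = -1
After step 3: y = -2
After step 4: y = -2
After step 5: y = -2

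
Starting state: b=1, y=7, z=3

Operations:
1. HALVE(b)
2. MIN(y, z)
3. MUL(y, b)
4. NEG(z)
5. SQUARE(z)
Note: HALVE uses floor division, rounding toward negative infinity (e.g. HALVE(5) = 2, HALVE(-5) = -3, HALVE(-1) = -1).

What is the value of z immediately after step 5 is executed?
z = 9

Tracing z through execution:
Initial: z = 3
After step 1 (HALVE(b)): z = 3
After step 2 (MIN(y, z)): z = 3
After step 3 (MUL(y, b)): z = 3
After step 4 (NEG(z)): z = -3
After step 5 (SQUARE(z)): z = 9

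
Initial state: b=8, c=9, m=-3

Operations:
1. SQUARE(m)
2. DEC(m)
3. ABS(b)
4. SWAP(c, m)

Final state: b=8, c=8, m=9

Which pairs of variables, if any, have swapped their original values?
None

Comparing initial and final values:
m: -3 → 9
c: 9 → 8
b: 8 → 8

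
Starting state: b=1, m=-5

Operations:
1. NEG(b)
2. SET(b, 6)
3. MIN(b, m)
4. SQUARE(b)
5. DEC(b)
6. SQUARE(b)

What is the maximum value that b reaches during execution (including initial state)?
576

Values of b at each step:
Initial: b = 1
After step 1: b = -1
After step 2: b = 6
After step 3: b = -5
After step 4: b = 25
After step 5: b = 24
After step 6: b = 576 ← maximum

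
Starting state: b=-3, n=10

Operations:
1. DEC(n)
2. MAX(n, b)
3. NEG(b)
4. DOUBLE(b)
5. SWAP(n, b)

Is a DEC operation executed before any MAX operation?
Yes

First DEC: step 1
First MAX: step 2
Since 1 < 2, DEC comes first.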